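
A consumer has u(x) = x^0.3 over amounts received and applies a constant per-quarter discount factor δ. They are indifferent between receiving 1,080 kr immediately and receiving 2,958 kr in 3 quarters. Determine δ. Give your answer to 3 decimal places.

δ ≈ 0.904

Indifference means u(1080) = δ^3 · u(2958), so δ^3 = u(1080)/u(2958).
Since u(x) = x^0.3, δ^3 = (1080/2958)^0.3 = 0.36511^0.3 = 0.73914.
Hence δ = (0.73914)^(1/3) = 0.90415.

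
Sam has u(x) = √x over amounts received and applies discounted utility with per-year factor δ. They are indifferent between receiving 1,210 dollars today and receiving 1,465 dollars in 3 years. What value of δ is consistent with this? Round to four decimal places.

δ ≈ 0.9686

Indifference means u(1210) = δ^3 · u(1465), so δ^3 = u(1210)/u(1465).
With u(x) = √x: δ^3 = √1210/√1465 = √(1210/1465) = 0.90881.
Taking the cube root: δ = 0.90881^(1/3) ≈ 0.9686.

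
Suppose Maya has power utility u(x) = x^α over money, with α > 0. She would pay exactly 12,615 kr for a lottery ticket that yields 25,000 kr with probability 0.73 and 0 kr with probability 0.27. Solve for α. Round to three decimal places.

EU(lottery) = 0.73·25000^α + 0.27·0 = 0.73·25000^α.
Setting u(12615) equal to that: 12615^α = 0.73·25000^α ⇒ (12615/25000)^α = 0.73.
α = ln(0.73) / ln(12615/25000) = -0.314711/-0.683989 ≈ 0.460.

α ≈ 0.460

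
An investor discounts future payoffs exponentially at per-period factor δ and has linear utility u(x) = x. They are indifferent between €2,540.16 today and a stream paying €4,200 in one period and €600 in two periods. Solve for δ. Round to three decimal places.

δ ≈ 0.560

Equating present values: 2540.16 = 4200δ + 600δ².
Rearranged: 600δ² + 4200δ − 2540.16 = 0.
By the quadratic formula (taking the positive root), δ = (−4200 + √23736384.00) / 1200 ≈ 0.560.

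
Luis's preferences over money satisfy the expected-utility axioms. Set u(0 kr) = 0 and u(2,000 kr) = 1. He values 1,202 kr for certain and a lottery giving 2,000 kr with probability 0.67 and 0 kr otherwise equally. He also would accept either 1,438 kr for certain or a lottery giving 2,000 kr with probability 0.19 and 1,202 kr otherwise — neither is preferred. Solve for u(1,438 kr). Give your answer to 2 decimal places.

0.73

The first gamble pins u(1,202 kr): it must equal 0.67·1 + 0.33·0 = 0.67.
Chaining: u(1,438 kr) = 0.19·1.00 + 0.81·0.67 = 0.7327.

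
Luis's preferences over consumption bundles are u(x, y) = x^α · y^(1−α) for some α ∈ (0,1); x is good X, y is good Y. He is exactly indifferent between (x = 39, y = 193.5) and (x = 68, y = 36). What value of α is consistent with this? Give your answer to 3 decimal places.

Set the two utilities equal: 39^α·193.5^(1−α) = 68^α·36^(1−α).
Rearrange to (39/68)^α = (36/193.5)^(1−α) and take logs: α·-0.555946 = (1−α)·-1.681759.
So α/(1−α) = (-1.681759)/(-0.555946) = 3.025040, and α = 3.025040/4.025040 ≈ 0.752.

α ≈ 0.752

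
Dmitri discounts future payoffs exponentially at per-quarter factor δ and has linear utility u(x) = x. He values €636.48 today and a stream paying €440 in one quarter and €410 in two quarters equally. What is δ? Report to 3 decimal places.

δ ≈ 0.820

The stream is worth 440δ + 410δ² today, so 440δ + 410δ² = 636.48.
Rearranged: 410δ² + 440δ − 636.48 = 0.
By the quadratic formula (taking the positive root), δ = (−440 + √1237427.20) / 820 ≈ 0.820.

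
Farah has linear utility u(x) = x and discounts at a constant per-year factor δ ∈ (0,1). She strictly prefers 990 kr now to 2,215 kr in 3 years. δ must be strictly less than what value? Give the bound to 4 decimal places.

δ < 0.7646

The preference means 990 > δ^3·2215.
Hence δ^3 < 990/2215 = 0.44695, and x ↦ x^(1/3) is increasing on (0,∞).
δ < (990/2215)^(1/3) ≈ 0.7646.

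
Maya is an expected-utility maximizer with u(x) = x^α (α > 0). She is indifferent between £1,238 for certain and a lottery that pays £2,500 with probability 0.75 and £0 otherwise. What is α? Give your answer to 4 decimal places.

The lottery's expected utility is 0.75·u(2500) + 0.25·u(0) = 0.75·2500^α (since u(0) = 0 for α > 0).
Setting u(1238) equal to that: 1238^α = 0.75·2500^α ⇒ (1238/2500)^α = 0.75.
α = ln(0.75) / ln(1238/2500) = -0.2876821/-0.7027936 ≈ 0.4093.

α ≈ 0.4093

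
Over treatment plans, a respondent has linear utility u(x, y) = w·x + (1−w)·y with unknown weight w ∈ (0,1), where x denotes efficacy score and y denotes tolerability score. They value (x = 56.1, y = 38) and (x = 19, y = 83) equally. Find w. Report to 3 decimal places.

u(56.1,38) = u(19,83) means w·56.1 + (1−w)·38 = w·19 + (1−w)·83.
Rearranging, 37.1·w − 45·(1−w) = 0.
The marginal rate of substitution is 45/37.1, so w = 45/(37.1+45) = 0.548.

w = 0.548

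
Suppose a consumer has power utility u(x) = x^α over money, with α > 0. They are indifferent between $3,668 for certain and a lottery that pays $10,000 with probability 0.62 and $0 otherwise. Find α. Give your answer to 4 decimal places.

α ≈ 0.4766

Since u(0) = 0, the lottery's EU is 0.62·10000^α.
Equating: 3668^α = 0.62·10000^α, i.e. 0.3668^α = 0.62.
Take logs: α = ln 0.62 / ln(3668/10000) ≈ 0.476635.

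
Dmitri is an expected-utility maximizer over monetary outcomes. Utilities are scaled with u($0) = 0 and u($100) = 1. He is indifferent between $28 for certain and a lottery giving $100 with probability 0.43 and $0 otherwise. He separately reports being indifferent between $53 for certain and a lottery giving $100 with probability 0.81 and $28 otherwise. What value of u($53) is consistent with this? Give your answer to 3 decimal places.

0.892

The first gamble pins u($28): it must equal 0.43·1 + 0.57·0 = 0.43.
Then u($53) = 0.81·u($100) + 0.19·u($28) = 0.81·1.00 + 0.19·0.43 = 0.8917.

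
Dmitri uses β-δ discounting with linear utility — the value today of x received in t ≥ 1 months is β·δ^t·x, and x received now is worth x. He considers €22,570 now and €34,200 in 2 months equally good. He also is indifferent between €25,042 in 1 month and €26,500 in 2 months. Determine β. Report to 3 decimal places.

The second indifference involves only future payoffs, so β cancels: β·δ^1·25042 = β·δ^2·26500, giving δ = 25042/26500 = 0.94498.
Now use the now-vs-future pair: 22570 = β·δ^2·34200 gives β = 22570/(0.89299·34200) ≈ 0.739.

β ≈ 0.739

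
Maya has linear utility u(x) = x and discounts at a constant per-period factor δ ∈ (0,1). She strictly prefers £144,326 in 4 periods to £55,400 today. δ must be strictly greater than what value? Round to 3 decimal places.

The preference means 55400 < δ^4·144326.
Hence δ^4 > 55400/144326 = 0.38385, and x ↦ x^(1/4) is increasing on (0,∞).
δ > 0.38385^(1/4) = 0.787.

δ > 0.787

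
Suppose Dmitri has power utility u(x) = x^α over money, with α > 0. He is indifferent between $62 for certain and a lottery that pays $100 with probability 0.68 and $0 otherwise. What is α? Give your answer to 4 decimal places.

The lottery's expected utility is 0.68·u(100) + 0.32·u(0) = 0.68·100^α (since u(0) = 0 for α > 0).
Indifference: 62^α = 0.68·100^α, so (62/100)^α = 0.68.
Taking logs: α·ln(62/100) = ln(0.68), so α = -0.3856625 / -0.4780358 ≈ 0.8068.

α ≈ 0.8068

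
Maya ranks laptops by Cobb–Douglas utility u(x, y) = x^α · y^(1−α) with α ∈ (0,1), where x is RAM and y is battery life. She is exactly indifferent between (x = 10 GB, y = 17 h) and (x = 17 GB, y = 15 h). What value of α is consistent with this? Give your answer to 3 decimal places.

Indifference: 10^α · 17^(1−α) = 17^α · 15^(1−α).
(10/17)^α = (15/17)^(1−α); take logs: α·ln(10/17) = (1−α)·ln(15/17), i.e. α·-0.530628 = (1−α)·-0.125163.
So α/(1−α) = (-0.125163)/(-0.530628) = 0.235877, and α = 0.235877/1.235877 ≈ 0.191.

α ≈ 0.191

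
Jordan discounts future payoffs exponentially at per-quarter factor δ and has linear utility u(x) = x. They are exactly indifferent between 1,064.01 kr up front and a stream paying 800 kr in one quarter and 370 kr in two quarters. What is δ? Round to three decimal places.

Equating present values: 1064.01 = 800δ + 370δ².
So 370δ² + 800δ − 1064.01 = 0.
δ = (−800 + √(800² + 4·370·1064.01)) / (2·370) = (−800 + √2214734.80) / 740 ≈ 0.930.

δ ≈ 0.930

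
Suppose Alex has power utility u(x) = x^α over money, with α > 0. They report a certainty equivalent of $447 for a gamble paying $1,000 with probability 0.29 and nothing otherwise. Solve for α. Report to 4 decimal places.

EU(lottery) = 0.29·1000^α + 0.71·0 = 0.29·1000^α.
Equating: 447^α = 0.29·1000^α, i.e. 0.4470^α = 0.29.
Taking logs: α·ln(447/1000) = ln(0.29), so α = -1.2378744 / -0.8051967 ≈ 1.5374.

α ≈ 1.5374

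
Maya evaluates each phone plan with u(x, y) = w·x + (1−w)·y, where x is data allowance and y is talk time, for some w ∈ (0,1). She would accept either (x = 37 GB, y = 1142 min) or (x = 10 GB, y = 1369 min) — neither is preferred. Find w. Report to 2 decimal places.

Equating utilities: w·37 + (1−w)·1142 = w·10 + (1−w)·1369.
w·(37−10) = (1−w)·(1369−1142), i.e. w·27 = (1−w)·227.
Hence w = 227/(27+227) = 227/254 = 0.89.

w = 0.89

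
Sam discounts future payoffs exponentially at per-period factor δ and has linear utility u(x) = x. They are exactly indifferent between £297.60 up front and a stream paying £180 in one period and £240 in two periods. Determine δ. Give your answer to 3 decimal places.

δ ≈ 0.800

Present value of the stream is 180·δ + 240·δ². Indifference gives 180δ + 240δ² = 297.60.
That is, 240δ² + 180δ − 297.60 = 0, a quadratic in δ.
The positive root is δ = [−180 + √(180² + 4·240·297.60)] / (2·240) = (−180 + 564.000)/480 ≈ 0.800.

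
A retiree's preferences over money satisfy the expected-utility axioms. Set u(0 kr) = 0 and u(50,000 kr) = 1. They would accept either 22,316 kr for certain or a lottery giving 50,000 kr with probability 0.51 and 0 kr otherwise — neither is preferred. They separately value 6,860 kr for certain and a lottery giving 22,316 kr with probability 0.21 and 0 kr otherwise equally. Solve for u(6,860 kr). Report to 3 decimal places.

First, u(22,316 kr) = 0.51·u(50,000 kr) + 0.49·u(0 kr) = 0.51.
The second indifference gives u(6,860 kr) = 0.21·u(22,316 kr) + 0.79·u(0 kr) = 0.21·0.51 + 0.79·0.00 = 0.1071.

0.107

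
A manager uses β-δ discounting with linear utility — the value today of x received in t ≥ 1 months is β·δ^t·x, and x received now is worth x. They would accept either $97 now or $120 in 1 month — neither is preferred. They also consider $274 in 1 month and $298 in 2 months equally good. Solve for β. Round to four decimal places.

From the later pair, β·δ^1·274 = β·δ^2·298; dividing through, δ = 274/298 = 0.91946.
The first indifference: 97 = β·δ·120, so β = 97/(δ·120) = 97/(0.91946·120) ≈ 0.8791.

β ≈ 0.8791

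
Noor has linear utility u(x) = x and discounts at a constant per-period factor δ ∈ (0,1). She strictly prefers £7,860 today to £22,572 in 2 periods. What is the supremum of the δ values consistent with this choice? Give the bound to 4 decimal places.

δ < 0.5901

Under u(x) = x this choice says 7860 > δ^2·22572.
So δ^2 < 7860/22572 = 0.34822; taking the square root of both positive sides preserves the inequality.
δ < (7860/22572)^(1/2) ≈ 0.5901.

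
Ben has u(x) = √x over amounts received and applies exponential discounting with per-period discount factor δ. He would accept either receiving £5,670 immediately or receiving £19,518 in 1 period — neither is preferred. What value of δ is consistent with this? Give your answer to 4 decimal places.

δ ≈ 0.5390

The payoff in 1 period is discounted by δ, so u(5670) = δ·u(19518) and δ = u(5670)/u(19518).
With u(x) = √x: δ = √5670/√19518 = √(5670/19518) = 0.53898.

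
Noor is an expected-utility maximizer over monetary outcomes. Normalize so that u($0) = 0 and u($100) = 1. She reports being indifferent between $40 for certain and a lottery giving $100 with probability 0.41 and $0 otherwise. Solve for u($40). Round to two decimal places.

0.41

The indifference gives u($40) = 0.41·u($100) + 0.59·u($0) = 0.41·1 + 0.59·0 = 0.41.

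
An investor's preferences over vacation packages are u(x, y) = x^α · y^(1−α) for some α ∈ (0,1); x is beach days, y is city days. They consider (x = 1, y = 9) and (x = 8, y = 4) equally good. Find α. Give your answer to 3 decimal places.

Set the two utilities equal: 1^α·9^(1−α) = 8^α·4^(1−α).
(1/8)^α = (4/9)^(1−α); take logs: α·ln(1/8) = (1−α)·ln(4/9), i.e. α·-2.079442 = (1−α)·-0.810930.
With A = -2.079442 and B = -0.810930: α·A = (1−α)·B, so α = B/(A+B) = -0.810930/-2.890372 ≈ 0.281.

α ≈ 0.281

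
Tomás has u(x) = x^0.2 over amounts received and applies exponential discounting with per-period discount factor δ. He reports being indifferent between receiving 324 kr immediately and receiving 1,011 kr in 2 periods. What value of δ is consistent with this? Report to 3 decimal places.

Equating discounted utilities: u(324) = δ^2·u(1011) ⇒ δ^2 = u(324)/u(1011).
With u(x) = x^0.2: δ^2 = 324^0.2/1011^0.2 = (324/1011)^0.2 = 0.79645.
Taking the square root: δ = 0.79645^(1/2) ≈ 0.892.

δ ≈ 0.892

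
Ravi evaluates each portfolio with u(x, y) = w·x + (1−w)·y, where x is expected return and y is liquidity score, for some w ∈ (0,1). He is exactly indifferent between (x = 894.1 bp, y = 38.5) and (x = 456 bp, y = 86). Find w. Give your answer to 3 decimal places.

w = 0.098

u(894.1,38.5) = u(456,86) means w·894.1 + (1−w)·38.5 = w·456 + (1−w)·86.
Collecting terms: w·438.1 = (1−w)·47.5.
So w/(1−w) = 47.5/438.1 = 0.1084, giving w = 47.5/(438.1+47.5) = 0.098.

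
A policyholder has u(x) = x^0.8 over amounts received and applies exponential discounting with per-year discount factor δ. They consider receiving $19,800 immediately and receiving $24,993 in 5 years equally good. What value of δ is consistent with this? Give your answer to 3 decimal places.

Equating discounted utilities: u(19800) = δ^5·u(24993) ⇒ δ^5 = u(19800)/u(24993).
With u(x) = x^0.8: δ^5 = 19800^0.8/24993^0.8 = (19800/24993)^0.8 = 0.83000.
So δ = 0.83000^(1/5) ≈ 0.963.

δ ≈ 0.963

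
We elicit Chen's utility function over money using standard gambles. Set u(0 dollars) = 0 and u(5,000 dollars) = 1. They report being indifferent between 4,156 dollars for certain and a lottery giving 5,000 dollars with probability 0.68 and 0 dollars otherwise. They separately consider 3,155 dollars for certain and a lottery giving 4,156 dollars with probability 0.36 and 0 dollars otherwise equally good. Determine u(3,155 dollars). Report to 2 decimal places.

First, u(4,156 dollars) = 0.68·u(5,000 dollars) + 0.32·u(0 dollars) = 0.68.
Then u(3,155 dollars) = 0.36·u(4,156 dollars) + 0.64·u(0 dollars) = 0.36·0.68 + 0.64·0.00 = 0.2448.

0.24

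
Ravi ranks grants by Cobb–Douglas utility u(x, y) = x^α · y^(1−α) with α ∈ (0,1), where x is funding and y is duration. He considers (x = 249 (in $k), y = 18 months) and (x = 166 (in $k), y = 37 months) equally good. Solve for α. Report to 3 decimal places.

The Cobb–Douglas utilities coincide, so 249^α·18^(1−α) = 166^α·37^(1−α).
Rearrange to (249/166)^α = (37/18)^(1−α) and take logs: α·0.405465 = (1−α)·0.720546.
Thus α·(1.126011) = 0.720546, so α = 0.720546/1.126011 ≈ 0.640.

α ≈ 0.640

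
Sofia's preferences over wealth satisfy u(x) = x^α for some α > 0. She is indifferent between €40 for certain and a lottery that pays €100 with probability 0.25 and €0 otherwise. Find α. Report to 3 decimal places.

α ≈ 1.513

The lottery's expected utility is 0.25·u(100) + 0.75·u(0) = 0.25·100^α (since u(0) = 0 for α > 0).
Setting u(40) equal to that: 40^α = 0.25·100^α ⇒ (40/100)^α = 0.25.
Take logs: α = ln 0.25 / ln(40/100) ≈ 1.51294.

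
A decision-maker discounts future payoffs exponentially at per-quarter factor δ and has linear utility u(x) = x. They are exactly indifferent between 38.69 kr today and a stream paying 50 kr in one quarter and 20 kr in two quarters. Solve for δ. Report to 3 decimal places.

δ ≈ 0.620

Equating present values: 38.69 = 50δ + 20δ².
Rearranged: 20δ² + 50δ − 38.69 = 0.
δ = (−50 + √(50² + 4·20·38.69)) / (2·20) = (−50 + √5595.20) / 40 ≈ 0.620.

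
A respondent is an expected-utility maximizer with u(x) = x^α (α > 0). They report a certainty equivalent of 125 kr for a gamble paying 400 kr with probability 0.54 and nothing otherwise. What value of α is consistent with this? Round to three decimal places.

Since u(0) = 0, the lottery's EU is 0.54·400^α.
Equating: 125^α = 0.54·400^α, i.e. 0.3125^α = 0.54.
Taking logs: α·ln(125/400) = ln(0.54), so α = -0.616186 / -1.163151 ≈ 0.530.

α ≈ 0.530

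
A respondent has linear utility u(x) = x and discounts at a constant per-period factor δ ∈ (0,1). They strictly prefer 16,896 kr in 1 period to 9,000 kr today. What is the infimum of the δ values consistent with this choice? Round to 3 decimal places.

The preference means 9000 < δ·16896.
Dividing through by 16896 gives δ > 0.53267.

δ > 0.533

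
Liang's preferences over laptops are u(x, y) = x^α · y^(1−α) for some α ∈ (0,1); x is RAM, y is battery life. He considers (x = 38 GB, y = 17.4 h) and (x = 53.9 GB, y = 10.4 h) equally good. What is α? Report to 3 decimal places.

Indifference: 38^α · 17.4^(1−α) = 53.9^α · 10.4^(1−α).
Rearrange to (38/53.9)^α = (10.4/17.4)^(1−α) and take logs: α·-0.349544 = (1−α)·-0.514664.
Thus α·(-0.864208) = -0.514664, so α = -0.514664/-0.864208 ≈ 0.596.

α ≈ 0.596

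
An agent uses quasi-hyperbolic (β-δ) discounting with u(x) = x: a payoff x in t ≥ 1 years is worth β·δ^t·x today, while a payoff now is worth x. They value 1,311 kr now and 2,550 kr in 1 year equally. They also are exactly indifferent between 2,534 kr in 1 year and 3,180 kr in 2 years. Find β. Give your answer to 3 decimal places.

β ≈ 0.645

Both payoffs in the second observation are in the future, so β drops out: δ^1·2534 = δ^2·3180 ⇒ δ = 2534/3180 = 0.79686.
Now use the now-vs-future pair: 1311 = β·δ·2550 gives β = 1311/(0.79686·2550) ≈ 0.645.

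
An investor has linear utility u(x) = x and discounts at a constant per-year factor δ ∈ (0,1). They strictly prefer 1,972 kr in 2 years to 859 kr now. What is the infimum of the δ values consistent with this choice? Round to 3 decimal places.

δ > 0.660

The preference means 859 < δ^2·1972.
Hence δ^2 > 859/1972 = 0.43560, and x ↦ x^(1/2) is increasing on (0,∞).
δ > (859/1972)^(1/2) ≈ 0.660.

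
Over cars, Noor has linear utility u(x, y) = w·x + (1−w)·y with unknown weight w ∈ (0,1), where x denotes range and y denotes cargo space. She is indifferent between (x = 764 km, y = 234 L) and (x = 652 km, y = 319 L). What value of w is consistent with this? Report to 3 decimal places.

w = 0.431

u(764,234) = u(652,319) means w·764 + (1−w)·234 = w·652 + (1−w)·319.
Collecting terms: w·112 = (1−w)·85.
So w/(1−w) = 85/112 = 0.7589, giving w = 85/(112+85) = 0.431.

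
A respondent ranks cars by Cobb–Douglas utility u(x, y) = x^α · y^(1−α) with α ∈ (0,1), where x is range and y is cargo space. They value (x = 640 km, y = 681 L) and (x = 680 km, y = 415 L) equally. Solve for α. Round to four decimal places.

The Cobb–Douglas utilities coincide, so 640^α·681^(1−α) = 680^α·415^(1−α).
Taking logs: α·ln 640 + (1−α)·ln 681 = α·ln 680 + (1−α)·ln 415, i.e. α·-0.0606246 = (1−α)·-0.4952838.
With A = -0.0606246 and B = -0.4952838: α·A = (1−α)·B, so α = B/(A+B) = -0.4952838/-0.5559084 ≈ 0.8909.

α ≈ 0.8909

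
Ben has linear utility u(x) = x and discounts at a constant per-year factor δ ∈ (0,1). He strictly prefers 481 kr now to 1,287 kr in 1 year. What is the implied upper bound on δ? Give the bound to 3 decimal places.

δ < 0.374

The preference means 481 > δ·1287.
Dividing through by 1287 gives δ < 0.37374.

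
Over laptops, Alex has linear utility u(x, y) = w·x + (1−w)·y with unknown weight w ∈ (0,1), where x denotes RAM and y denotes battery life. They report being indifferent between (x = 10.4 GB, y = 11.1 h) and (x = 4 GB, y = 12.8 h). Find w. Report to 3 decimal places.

w = 0.210

u(10.4,11.1) = u(4,12.8) means w·10.4 + (1−w)·11.1 = w·4 + (1−w)·12.8.
w·(10.4−4) = (1−w)·(12.8−11.1), i.e. w·6.4 = (1−w)·1.7.
So w/(1−w) = 1.7/6.4 = 0.2656, giving w = 1.7/(6.4+1.7) = 0.210.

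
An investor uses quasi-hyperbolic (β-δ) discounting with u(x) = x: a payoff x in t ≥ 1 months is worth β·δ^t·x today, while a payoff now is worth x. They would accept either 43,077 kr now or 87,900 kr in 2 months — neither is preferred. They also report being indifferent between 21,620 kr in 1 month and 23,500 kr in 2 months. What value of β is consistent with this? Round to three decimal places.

Both payoffs in the second observation are in the future, so β drops out: δ^1·21620 = δ^2·23500 ⇒ δ = 21620/23500 = 0.92000.
Now use the now-vs-future pair: 43077 = β·δ^2·87900 gives β = 43077/(0.84640·87900) ≈ 0.579.

β ≈ 0.579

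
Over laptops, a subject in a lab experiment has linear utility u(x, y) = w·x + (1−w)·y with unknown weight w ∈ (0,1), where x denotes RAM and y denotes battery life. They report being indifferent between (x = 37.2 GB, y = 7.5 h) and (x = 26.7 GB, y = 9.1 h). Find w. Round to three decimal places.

w = 0.132

Equating utilities: w·37.2 + (1−w)·7.5 = w·26.7 + (1−w)·9.1.
Rearranging, 10.5·w − 1.6·(1−w) = 0.
The marginal rate of substitution is 1.6/10.5, so w = 1.6/(10.5+1.6) = 0.132.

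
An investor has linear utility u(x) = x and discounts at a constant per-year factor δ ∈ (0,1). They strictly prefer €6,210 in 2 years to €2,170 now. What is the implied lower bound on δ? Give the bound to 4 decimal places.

δ > 0.5911

The preference means 2170 < δ^2·6210.
Dividing by 6210: δ^2 > 0.34944. Both sides are positive, so the square root keeps the direction.
δ > (2170/6210)^(1/2) ≈ 0.5911.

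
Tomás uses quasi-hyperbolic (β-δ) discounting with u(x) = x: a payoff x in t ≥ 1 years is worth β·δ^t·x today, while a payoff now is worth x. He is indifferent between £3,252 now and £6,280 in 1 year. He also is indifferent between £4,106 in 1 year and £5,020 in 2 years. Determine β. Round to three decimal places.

β ≈ 0.633

The second indifference involves only future payoffs, so β cancels: β·δ^1·4106 = β·δ^2·5020, giving δ = 4106/5020 = 0.81793.
The first indifference: 3252 = β·δ·6280, so β = 3252/(δ·6280) = 3252/(0.81793·6280) ≈ 0.633.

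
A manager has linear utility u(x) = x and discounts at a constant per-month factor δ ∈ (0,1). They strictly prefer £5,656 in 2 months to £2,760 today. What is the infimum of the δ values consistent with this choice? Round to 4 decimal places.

Under u(x) = x this choice says 2760 < δ^2·5656.
So δ^2 > 2760/5656 = 0.48798; taking the square root of both positive sides preserves the inequality.
δ > 0.48798^(1/2) = 0.6986.

δ > 0.6986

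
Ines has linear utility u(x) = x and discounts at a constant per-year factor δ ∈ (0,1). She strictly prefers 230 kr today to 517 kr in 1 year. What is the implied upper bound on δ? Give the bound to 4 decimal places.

δ < 0.4449

Comparing present values: 230 > δ·517.
So δ < 230/517 = 0.44487.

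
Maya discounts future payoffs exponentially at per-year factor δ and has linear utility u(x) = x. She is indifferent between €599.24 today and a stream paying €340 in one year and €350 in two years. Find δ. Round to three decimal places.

Equating present values: 599.24 = 340δ + 350δ².
Rearranged: 350δ² + 340δ − 599.24 = 0.
The positive root is δ = [−340 + √(340² + 4·350·599.24)] / (2·350) = (−340 + 977.004)/700 ≈ 0.910.

δ ≈ 0.910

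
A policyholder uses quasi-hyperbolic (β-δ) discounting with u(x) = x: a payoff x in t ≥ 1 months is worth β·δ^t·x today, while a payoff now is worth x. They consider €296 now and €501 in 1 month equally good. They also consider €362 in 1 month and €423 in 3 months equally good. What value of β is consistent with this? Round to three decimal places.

β ≈ 0.639

Both payoffs in the second observation are in the future, so β drops out: δ^1·362 = δ^3·423 ⇒ δ^2 = 362/423 = 0.85579, so δ = 0.92509.
Substituting δ into 296 = β·δ·501: β = 296/(463.470) ≈ 0.639.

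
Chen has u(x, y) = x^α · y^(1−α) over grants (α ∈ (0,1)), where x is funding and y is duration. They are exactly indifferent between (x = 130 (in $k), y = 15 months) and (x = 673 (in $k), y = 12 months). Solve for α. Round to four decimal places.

Set the two utilities equal: 130^α·15^(1−α) = 673^α·12^(1−α).
Taking logs: α·ln 130 + (1−α)·ln 15 = α·ln 673 + (1−α)·ln 12, i.e. α·-1.6442109 = (1−α)·-0.2231436.
So α/(1−α) = (-0.2231436)/(-1.6442109) = 0.1357147, and α = 0.1357147/1.1357147 ≈ 0.1195.

α ≈ 0.1195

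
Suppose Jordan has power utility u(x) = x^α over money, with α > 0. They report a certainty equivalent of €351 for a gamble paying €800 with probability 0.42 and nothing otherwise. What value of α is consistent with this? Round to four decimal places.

α ≈ 1.0530

Since u(0) = 0, the lottery's EU is 0.42·800^α.
Setting u(351) equal to that: 351^α = 0.42·800^α ⇒ (351/800)^α = 0.42.
α = ln(0.42) / ln(351/800) = -0.8675006/-0.8238255 ≈ 1.0530.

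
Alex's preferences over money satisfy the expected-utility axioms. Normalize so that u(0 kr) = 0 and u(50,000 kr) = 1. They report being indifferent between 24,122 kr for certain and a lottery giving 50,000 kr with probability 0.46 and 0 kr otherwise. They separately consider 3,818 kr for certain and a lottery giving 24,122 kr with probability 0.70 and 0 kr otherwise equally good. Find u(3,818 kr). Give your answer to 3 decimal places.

0.322

From the first indifference, u(24,122 kr) = 0.46·u(50,000 kr) + 0.54·u(0 kr) = 0.46·1 + 0.54·0 = 0.46.
The second indifference gives u(3,818 kr) = 0.70·u(24,122 kr) + 0.30·u(0 kr) = 0.70·0.46 + 0.30·0.00 = 0.3220.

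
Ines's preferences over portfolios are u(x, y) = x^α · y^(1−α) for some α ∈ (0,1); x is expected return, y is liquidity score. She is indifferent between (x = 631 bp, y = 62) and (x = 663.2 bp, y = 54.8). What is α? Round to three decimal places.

α ≈ 0.713

Indifference: 631^α · 62^(1−α) = 663.2^α · 54.8^(1−α).
Taking logs: α·ln 631 + (1−α)·ln 62 = α·ln 663.2 + (1−α)·ln 54.8, i.e. α·-0.049771 = (1−α)·-0.123444.
So α/(1−α) = (-0.123444)/(-0.049771) = 2.480239, and α = 2.480239/3.480239 ≈ 0.713.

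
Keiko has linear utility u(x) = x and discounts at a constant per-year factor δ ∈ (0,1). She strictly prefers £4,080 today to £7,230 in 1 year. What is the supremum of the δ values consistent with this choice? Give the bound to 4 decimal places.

Comparing present values: 4080 > δ·7230.
So δ < 4080/7230 = 0.56432.

δ < 0.5643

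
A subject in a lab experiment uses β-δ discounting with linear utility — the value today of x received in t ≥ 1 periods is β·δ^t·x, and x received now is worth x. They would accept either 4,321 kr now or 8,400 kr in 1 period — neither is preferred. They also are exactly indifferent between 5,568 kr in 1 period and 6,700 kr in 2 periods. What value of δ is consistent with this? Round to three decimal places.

δ ≈ 0.831

Both payoffs in the second observation are in the future, so β drops out: δ^1·5568 = δ^2·6700 ⇒ δ = 5568/6700 = 0.83104.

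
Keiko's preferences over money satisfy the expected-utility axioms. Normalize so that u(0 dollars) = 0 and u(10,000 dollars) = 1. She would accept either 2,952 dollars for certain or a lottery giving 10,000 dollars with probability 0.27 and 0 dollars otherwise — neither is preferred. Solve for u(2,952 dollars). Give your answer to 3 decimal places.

0.270

u(2,952 dollars) equals the lottery's expected utility: 0.27·1 + 0.73·0 = 0.27.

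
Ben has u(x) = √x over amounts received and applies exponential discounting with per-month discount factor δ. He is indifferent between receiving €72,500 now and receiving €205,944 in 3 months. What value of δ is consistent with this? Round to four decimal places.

δ ≈ 0.8403

Equating discounted utilities: u(72500) = δ^3·u(205944) ⇒ δ^3 = u(72500)/u(205944).
Since u(x) = √x, δ^3 = √(72500/205944) = 0.59333.
Taking the cube root: δ = 0.59333^(1/3) ≈ 0.8403.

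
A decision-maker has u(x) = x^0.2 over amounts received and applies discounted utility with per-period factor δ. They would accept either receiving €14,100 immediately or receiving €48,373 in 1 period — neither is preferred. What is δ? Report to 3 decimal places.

δ ≈ 0.781

Equating discounted utilities: u(14100) = δ·u(48373) ⇒ δ = u(14100)/u(48373).
Since u(x) = x^0.2, δ = (14100/48373)^0.2 = 0.29148^0.2 = 0.78149.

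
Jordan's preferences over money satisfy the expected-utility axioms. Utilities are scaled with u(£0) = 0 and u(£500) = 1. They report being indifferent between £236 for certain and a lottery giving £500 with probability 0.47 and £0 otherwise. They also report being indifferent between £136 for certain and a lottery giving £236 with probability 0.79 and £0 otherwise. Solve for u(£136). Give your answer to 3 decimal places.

0.371

From the first indifference, u(£236) = 0.47·u(£500) + 0.53·u(£0) = 0.47·1 + 0.53·0 = 0.47.
Chaining: u(£136) = 0.79·0.47 + 0.21·0.00 = 0.3713.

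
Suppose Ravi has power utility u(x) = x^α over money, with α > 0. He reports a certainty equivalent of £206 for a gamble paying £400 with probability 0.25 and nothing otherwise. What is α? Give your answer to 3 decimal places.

α ≈ 2.089

EU(lottery) = 0.25·400^α + 0.75·0 = 0.25·400^α.
Setting u(206) equal to that: 206^α = 0.25·400^α ⇒ (206/400)^α = 0.25.
α = ln(0.25) / ln(206/400) = -1.386294/-0.663588 ≈ 2.089.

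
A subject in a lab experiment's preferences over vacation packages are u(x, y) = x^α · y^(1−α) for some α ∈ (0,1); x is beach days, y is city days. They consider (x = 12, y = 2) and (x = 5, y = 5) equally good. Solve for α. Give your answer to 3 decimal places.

The Cobb–Douglas utilities coincide, so 12^α·2^(1−α) = 5^α·5^(1−α).
Taking logs: α·ln 12 + (1−α)·ln 2 = α·ln 5 + (1−α)·ln 5, i.e. α·0.875469 = (1−α)·0.916291.
With A = 0.875469 and B = 0.916291: α·A = (1−α)·B, so α = B/(A+B) = 0.916291/1.791760 ≈ 0.511.

α ≈ 0.511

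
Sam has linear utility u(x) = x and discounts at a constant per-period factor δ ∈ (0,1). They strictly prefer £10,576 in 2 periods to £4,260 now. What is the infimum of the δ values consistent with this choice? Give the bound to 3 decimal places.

δ > 0.635

Under u(x) = x this choice says 4260 < δ^2·10576.
Dividing by 10576: δ^2 > 0.40280. Both sides are positive, so the square root keeps the direction.
δ > 0.40280^(1/2) = 0.635.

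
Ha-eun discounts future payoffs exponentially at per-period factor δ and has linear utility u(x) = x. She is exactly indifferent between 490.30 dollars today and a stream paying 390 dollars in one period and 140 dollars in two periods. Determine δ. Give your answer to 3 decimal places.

δ ≈ 0.940

Equating present values: 490.30 = 390δ + 140δ².
So 140δ² + 390δ − 490.30 = 0.
The positive root is δ = [−390 + √(390² + 4·140·490.30)] / (2·140) = (−390 + 653.198)/280 ≈ 0.940.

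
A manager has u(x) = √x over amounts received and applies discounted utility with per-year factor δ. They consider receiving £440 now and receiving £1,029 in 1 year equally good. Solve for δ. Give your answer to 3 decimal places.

δ ≈ 0.654

Equating discounted utilities: u(440) = δ·u(1029) ⇒ δ = u(440)/u(1029).
With u(x) = √x: δ = √440/√1029 = √(440/1029) = 0.65391.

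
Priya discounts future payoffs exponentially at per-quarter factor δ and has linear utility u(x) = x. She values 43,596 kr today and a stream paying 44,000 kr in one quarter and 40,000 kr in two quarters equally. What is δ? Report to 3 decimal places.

δ ≈ 0.630

Present value of the stream is 44000·δ + 40000·δ². Indifference gives 44000δ + 40000δ² = 43596.
That is, 40000δ² + 44000δ − 43596 = 0, a quadratic in δ.
The positive root is δ = [−44000 + √(44000² + 4·40000·43596)] / (2·40000) = (−44000 + 94400.000)/80000 ≈ 0.630.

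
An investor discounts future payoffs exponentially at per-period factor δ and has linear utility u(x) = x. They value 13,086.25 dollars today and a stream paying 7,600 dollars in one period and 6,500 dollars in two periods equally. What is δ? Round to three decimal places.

δ ≈ 0.950

Equating present values: 13086.25 = 7600δ + 6500δ².
Rearranged: 6500δ² + 7600δ − 13086.25 = 0.
δ = (−7600 + √(7600² + 4·6500·13086.25)) / (2·6500) = (−7600 + √398002500.00) / 13000 ≈ 0.950.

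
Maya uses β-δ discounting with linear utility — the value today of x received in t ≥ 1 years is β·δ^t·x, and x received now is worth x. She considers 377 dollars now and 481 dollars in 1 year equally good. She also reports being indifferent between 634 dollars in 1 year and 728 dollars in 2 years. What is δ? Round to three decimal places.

δ ≈ 0.871

From the later pair, β·δ^1·634 = β·δ^2·728; dividing through, δ = 634/728 = 0.87088.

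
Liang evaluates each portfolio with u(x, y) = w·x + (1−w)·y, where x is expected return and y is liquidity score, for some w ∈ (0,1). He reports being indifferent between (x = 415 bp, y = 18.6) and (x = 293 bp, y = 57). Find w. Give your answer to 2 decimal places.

w = 0.24

Equating utilities: w·415 + (1−w)·18.6 = w·293 + (1−w)·57.
Rearranging, 122·w − 38.4·(1−w) = 0.
Hence w = 38.4/(122+38.4) = 38.4/160.4 = 0.24.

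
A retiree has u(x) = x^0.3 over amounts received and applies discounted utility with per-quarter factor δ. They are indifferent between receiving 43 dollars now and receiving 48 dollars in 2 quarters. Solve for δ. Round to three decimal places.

Equating discounted utilities: u(43) = δ^2·u(48) ⇒ δ^2 = u(43)/u(48).
Since u(x) = x^0.3, δ^2 = (43/48)^0.3 = 0.89583^0.3 = 0.96754.
So δ = 0.96754^(1/2) ≈ 0.984.

δ ≈ 0.984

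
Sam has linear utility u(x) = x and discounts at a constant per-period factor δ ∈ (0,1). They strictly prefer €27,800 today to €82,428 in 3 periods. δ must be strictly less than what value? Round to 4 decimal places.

δ < 0.6961

The preference means 27800 > δ^3·82428.
Dividing by 82428: δ^3 < 0.33726. Both sides are positive, so the cube root keeps the direction.
δ < (27800/82428)^(1/3) ≈ 0.6961.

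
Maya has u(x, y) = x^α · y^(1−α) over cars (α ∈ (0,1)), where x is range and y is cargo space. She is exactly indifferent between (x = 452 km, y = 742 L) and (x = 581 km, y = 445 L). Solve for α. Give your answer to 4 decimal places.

Set the two utilities equal: 452^α·742^(1−α) = 581^α·445^(1−α).
(452/581)^α = (445/742)^(1−α); take logs: α·ln(452/581) = (1−α)·ln(445/742), i.e. α·-0.2510686 = (1−α)·-0.5112750.
Thus α·(-0.7623436) = -0.5112750, so α = -0.5112750/-0.7623436 ≈ 0.6707.

α ≈ 0.6707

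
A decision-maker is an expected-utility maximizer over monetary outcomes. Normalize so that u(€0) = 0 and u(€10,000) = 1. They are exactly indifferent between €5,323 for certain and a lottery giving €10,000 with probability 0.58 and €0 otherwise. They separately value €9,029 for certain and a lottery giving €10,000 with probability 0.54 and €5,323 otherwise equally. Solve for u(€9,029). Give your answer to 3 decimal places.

0.807

From the first indifference, u(€5,323) = 0.58·u(€10,000) + 0.42·u(€0) = 0.58·1 + 0.42·0 = 0.58.
Then u(€9,029) = 0.54·u(€10,000) + 0.46·u(€5,323) = 0.54·1.00 + 0.46·0.58 = 0.8068.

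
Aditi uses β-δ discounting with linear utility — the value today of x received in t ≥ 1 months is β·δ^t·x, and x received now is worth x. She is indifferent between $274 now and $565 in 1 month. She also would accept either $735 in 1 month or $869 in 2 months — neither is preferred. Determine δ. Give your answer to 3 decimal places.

δ ≈ 0.846

The second indifference involves only future payoffs, so β cancels: β·δ^1·735 = β·δ^2·869, giving δ = 735/869 = 0.84580.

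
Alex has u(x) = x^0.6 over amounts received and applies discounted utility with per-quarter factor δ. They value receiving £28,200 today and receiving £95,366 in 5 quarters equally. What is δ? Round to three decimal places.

δ ≈ 0.864

Indifference means u(28200) = δ^5 · u(95366), so δ^5 = u(28200)/u(95366).
With u(x) = x^0.6: δ^5 = 28200^0.6/95366^0.6 = (28200/95366)^0.6 = 0.48141.
So δ = 0.48141^(1/5) ≈ 0.864.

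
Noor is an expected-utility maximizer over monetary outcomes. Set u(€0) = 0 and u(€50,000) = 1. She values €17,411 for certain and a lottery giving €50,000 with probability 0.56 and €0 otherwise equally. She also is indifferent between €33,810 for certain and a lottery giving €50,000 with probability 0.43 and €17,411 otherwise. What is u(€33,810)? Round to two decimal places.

0.75

From the first indifference, u(€17,411) = 0.56·u(€50,000) + 0.44·u(€0) = 0.56·1 + 0.44·0 = 0.56.
The second indifference gives u(€33,810) = 0.43·u(€50,000) + 0.57·u(€17,411) = 0.43·1.00 + 0.57·0.56 = 0.7492.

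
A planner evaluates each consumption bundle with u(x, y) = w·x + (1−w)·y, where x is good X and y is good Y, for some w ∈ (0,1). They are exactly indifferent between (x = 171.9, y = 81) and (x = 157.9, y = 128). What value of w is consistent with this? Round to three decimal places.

Equating utilities: w·171.9 + (1−w)·81 = w·157.9 + (1−w)·128.
Rearranging, 14·w − 47·(1−w) = 0.
So w/(1−w) = 47/14 = 3.3571, giving w = 47/(14+47) = 0.770.

w = 0.770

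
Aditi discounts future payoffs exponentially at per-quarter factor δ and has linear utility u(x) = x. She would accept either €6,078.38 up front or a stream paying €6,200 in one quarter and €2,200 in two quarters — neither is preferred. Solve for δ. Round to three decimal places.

Equating present values: 6078.38 = 6200δ + 2200δ².
That is, 2200δ² + 6200δ − 6078.38 = 0, a quadratic in δ.
The positive root is δ = [−6200 + √(6200² + 4·2200·6078.38)] / (2·2200) = (−6200 + 9588.000)/4400 ≈ 0.770.

δ ≈ 0.770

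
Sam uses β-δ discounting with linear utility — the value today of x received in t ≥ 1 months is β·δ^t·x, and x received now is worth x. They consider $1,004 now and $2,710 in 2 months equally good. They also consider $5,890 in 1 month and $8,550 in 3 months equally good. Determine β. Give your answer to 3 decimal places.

β ≈ 0.538

From the later pair, β·δ^1·5890 = β·δ^3·8550; dividing through, δ^2 = 5890/8550 = 0.68889, so δ = 0.82999.
Substituting δ into 1004 = β·δ^2·2710: β = 1004/(1866.889) ≈ 0.538.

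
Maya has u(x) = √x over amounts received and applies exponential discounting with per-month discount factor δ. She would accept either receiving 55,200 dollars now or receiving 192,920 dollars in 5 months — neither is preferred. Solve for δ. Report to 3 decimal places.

δ ≈ 0.882

The payoff in 5 months is discounted by δ^5, so u(55200) = δ^5·u(192920) and δ^5 = u(55200)/u(192920).
Since u(x) = √x, δ^5 = √(55200/192920) = 0.53491.
Taking the 5th root: δ = 0.53491^(1/5) ≈ 0.882.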